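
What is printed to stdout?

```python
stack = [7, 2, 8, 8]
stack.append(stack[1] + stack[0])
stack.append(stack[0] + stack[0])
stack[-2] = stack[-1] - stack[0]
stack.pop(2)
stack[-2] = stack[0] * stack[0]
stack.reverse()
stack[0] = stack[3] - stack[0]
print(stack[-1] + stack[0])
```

-5

append stack[1]+stack[0] = 2+7 = 9 → [7, 2, 8, 8, 9]
append stack[0]+stack[0] = 7+7 = 14 → [7, 2, 8, 8, 9, 14]
stack[-2] = stack[-1]-stack[0] = 14-7 = 7 → [7, 2, 8, 8, 7, 14]
pop(2) removes 8 → [7, 2, 8, 7, 14]
stack[-2] = stack[0]*stack[0] = 7*7 = 49 → [7, 2, 8, 49, 14]
reverse → [14, 49, 8, 2, 7]
stack[0] = stack[3]-stack[0] = 2-14 = -12 → [-12, 49, 8, 2, 7]
stack[-1]+stack[0] = 7+(-12) = -5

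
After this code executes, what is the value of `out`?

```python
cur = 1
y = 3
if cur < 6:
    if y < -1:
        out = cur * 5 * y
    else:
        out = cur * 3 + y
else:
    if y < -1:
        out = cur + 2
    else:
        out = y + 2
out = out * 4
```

cur=1, y=3
cur < 6 is True; y < -1 is False
→ out = cur * 3 + y = 6
out = 6*4 = 24

24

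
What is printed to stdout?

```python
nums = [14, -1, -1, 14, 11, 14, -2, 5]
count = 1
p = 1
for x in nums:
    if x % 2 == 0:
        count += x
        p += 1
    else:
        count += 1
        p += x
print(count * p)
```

855

x=14: even, count = 1+14 = 15; p=2
x=-1: not even, count = 15+1 = 16; p=1
x=-1: not even, count = 16+1 = 17; p=0
x=14: even, count = 17+14 = 31; p=1
x=11: not even, count = 31+1 = 32; p=12
x=14: even, count = 32+14 = 46; p=13
x=-2: even, count = 46+(-2) = 44; p=14
x=5: not even, count = 44+1 = 45; p=19
count*p = 45*19 = 855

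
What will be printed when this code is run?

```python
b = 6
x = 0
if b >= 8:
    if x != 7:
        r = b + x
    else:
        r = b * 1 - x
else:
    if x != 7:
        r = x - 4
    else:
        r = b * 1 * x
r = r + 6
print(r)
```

b=6, x=0
b >= 8 is False; x != 7 is True
→ r = x - 4 = -4
r = (-4)+6 = 2

2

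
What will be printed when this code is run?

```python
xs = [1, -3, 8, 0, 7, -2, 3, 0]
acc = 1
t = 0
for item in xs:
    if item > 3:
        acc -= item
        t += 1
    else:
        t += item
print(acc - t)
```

item=1: not >3; t=1
item=-3: not >3; t=-2
item=8: >3, acc = 1-8 = -7; t=-1
item=0: not >3; t=-1
item=7: >3, acc = (-7)-7 = -14; t=0
item=-2: not >3; t=-2
item=3: not >3; t=1
item=0: not >3; t=1
acc-t = (-14)-1 = -15

-15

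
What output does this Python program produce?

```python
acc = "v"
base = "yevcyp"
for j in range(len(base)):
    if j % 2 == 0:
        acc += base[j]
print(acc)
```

vyvy

j=0: add 'y' → 'vy'
j=1: skip
j=2: add 'v' → 'vyv'
j=3: skip
j=4: add 'y' → 'vyvy'
j=5: skip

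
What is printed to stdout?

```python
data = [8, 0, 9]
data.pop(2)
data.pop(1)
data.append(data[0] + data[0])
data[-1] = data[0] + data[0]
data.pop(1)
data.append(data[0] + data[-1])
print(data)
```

pop(2) removes 9 → [8, 0]
pop(1) removes 0 → [8]
append data[0]+data[0] = 8+8 = 16 → [8, 16]
data[-1] = data[0]+data[0] = 8+8 = 16 → [8, 16]
pop(1) removes 16 → [8]
append data[0]+data[-1] = 8+8 = 16 → [8, 16]

[8, 16]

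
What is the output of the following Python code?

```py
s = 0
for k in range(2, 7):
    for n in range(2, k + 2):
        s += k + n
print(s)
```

165

k=2,n=2: s = 0+4 = 4
k=2,n=3: s = 4+5 = 9
k=3,n=2: s = 9+5 = 14
k=3,n=3: s = 14+6 = 20
k=3,n=4: s = 20+7 = 27
k=4,n=2: s = 27+6 = 33
k=4,n=3: s = 33+7 = 40
k=4,n=4: s = 40+8 = 48
k=4,n=5: s = 48+9 = 57
k=5,n=2: s = 57+7 = 64
k=5,n=3: s = 64+8 = 72
k=5,n=4: s = 72+9 = 81
k=5,n=5: s = 81+10 = 91
k=5,n=6: s = 91+11 = 102
k=6,n=2: s = 102+8 = 110
k=6,n=3: s = 110+9 = 119
k=6,n=4: s = 119+10 = 129
k=6,n=5: s = 129+11 = 140
k=6,n=6: s = 140+12 = 152
k=6,n=7: s = 152+13 = 165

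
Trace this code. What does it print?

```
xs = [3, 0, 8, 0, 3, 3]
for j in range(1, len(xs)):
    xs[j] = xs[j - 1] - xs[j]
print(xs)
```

j=1: xs[1] = 3-0 = 3 → [3, 3, 8, 0, 3, 3]
j=2: xs[2] = 3-8 = -5 → [3, 3, -5, 0, 3, 3]
j=3: xs[3] = (-5)-0 = -5 → [3, 3, -5, -5, 3, 3]
j=4: xs[4] = (-5)-3 = -8 → [3, 3, -5, -5, -8, 3]
j=5: xs[5] = (-8)-3 = -11 → [3, 3, -5, -5, -8, -11]

[3, 3, -5, -5, -8, -11]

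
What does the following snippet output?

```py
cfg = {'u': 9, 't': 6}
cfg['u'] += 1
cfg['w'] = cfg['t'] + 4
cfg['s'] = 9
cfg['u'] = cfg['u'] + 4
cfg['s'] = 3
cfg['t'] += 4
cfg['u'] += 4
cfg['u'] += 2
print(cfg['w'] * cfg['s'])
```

cfg['u'] = 9+1 = 10 → {'u': 10, 't': 6}
cfg['w'] = cfg['t']+4 = 10 → {'u': 10, 't': 6, 'w': 10}
cfg['s'] = 9 → {'u': 10, 't': 6, 'w': 10, 's': 9}
cfg['u'] = cfg['u']+4 = 14 → {'u': 14, 't': 6, 'w': 10, 's': 9}
cfg['s'] = 3 → {'u': 14, 't': 6, 'w': 10, 's': 3}
cfg['t'] = 6+4 = 10 → {'u': 14, 't': 10, 'w': 10, 's': 3}
cfg['u'] = 14+4 = 18 → {'u': 18, 't': 10, 'w': 10, 's': 3}
cfg['u'] = 18+2 = 20 → {'u': 20, 't': 10, 'w': 10, 's': 3}
cfg['w']*cfg['s'] = 10*3 = 30

30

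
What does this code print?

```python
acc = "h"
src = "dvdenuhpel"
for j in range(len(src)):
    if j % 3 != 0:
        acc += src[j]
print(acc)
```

j=0: skip
j=1: add 'v' → 'hv'
j=2: add 'd' → 'hvd'
j=3: skip
j=4: add 'n' → 'hvdn'
j=5: add 'u' → 'hvdnu'
j=6: skip
j=7: add 'p' → 'hvdnup'
j=8: add 'e' → 'hvdnupe'
j=9: skip

hvdnupe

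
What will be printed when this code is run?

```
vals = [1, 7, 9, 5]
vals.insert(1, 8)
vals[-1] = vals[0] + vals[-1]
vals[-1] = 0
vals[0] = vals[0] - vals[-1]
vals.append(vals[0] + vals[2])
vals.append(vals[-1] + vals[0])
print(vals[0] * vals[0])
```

1

insert 8 at 1 → [1, 8, 7, 9, 5]
vals[-1] = vals[0]+vals[-1] = 1+5 = 6 → [1, 8, 7, 9, 6]
vals[-1] = 0 → [1, 8, 7, 9, 0]
vals[0] = vals[0]-vals[-1] = 1-0 = 1 → [1, 8, 7, 9, 0]
append vals[0]+vals[2] = 1+7 = 8 → [1, 8, 7, 9, 0, 8]
append vals[-1]+vals[0] = 8+1 = 9 → [1, 8, 7, 9, 0, 8, 9]
vals[0]*vals[0] = 1*1 = 1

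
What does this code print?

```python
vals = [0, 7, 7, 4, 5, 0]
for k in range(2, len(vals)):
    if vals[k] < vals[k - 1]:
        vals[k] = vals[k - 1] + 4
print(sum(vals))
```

59

k=2: 7>=7, unchanged → [0, 7, 7, 4, 5, 0]
k=3: 4<7, vals[3] = 7+4 = 11 → [0, 7, 7, 11, 5, 0]
k=4: 5<11, vals[4] = 11+4 = 15 → [0, 7, 7, 11, 15, 0]
k=5: 0<15, vals[5] = 15+4 = 19 → [0, 7, 7, 11, 15, 19]
sum = 59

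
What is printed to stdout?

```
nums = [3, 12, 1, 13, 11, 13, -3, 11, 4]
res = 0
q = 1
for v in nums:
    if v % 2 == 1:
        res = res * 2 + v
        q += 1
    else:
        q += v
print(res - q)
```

v=3: odd, res = 0*2+3 = 3; q=2
v=12: not odd; q=14
v=1: odd, res = 3*2+1 = 7; q=15
v=13: odd, res = 7*2+13 = 27; q=16
v=11: odd, res = 27*2+11 = 65; q=17
v=13: odd, res = 65*2+13 = 143; q=18
v=-3: odd, res = 143*2+(-3) = 283; q=19
v=11: odd, res = 283*2+11 = 577; q=20
v=4: not odd; q=24
res-q = 577-24 = 553

553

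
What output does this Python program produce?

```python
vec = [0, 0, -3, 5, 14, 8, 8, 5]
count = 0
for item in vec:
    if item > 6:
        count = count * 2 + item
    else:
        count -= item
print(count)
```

59

item=0: not >6, count = 0-0 = 0
item=0: not >6, count = 0-0 = 0
item=-3: not >6, count = 0-(-3) = 3
item=5: not >6, count = 3-5 = -2
item=14: >6, count = (-2)*2+14 = 10
item=8: >6, count = 10*2+8 = 28
item=8: >6, count = 28*2+8 = 64
item=5: not >6, count = 64-5 = 59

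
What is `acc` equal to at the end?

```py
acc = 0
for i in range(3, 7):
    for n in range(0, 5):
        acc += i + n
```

i=3,n=0: acc = 0+3 = 3
i=3,n=1: acc = 3+4 = 7
i=3,n=2: acc = 7+5 = 12
i=3,n=3: acc = 12+6 = 18
i=3,n=4: acc = 18+7 = 25
i=4,n=0: acc = 25+4 = 29
i=4,n=1: acc = 29+5 = 34
i=4,n=2: acc = 34+6 = 40
i=4,n=3: acc = 40+7 = 47
i=4,n=4: acc = 47+8 = 55
i=5,n=0: acc = 55+5 = 60
i=5,n=1: acc = 60+6 = 66
i=5,n=2: acc = 66+7 = 73
i=5,n=3: acc = 73+8 = 81
i=5,n=4: acc = 81+9 = 90
i=6,n=0: acc = 90+6 = 96
i=6,n=1: acc = 96+7 = 103
i=6,n=2: acc = 103+8 = 111
i=6,n=3: acc = 111+9 = 120
i=6,n=4: acc = 120+10 = 130

130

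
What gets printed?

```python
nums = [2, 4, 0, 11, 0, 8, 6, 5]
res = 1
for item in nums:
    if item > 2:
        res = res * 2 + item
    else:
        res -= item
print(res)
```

item=2: not >2, res = 1-2 = -1
item=4: >2, res = (-1)*2+4 = 2
item=0: not >2, res = 2-0 = 2
item=11: >2, res = 2*2+11 = 15
item=0: not >2, res = 15-0 = 15
item=8: >2, res = 15*2+8 = 38
item=6: >2, res = 38*2+6 = 82
item=5: >2, res = 82*2+5 = 169

169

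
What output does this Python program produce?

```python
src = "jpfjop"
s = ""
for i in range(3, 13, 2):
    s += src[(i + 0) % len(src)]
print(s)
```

jppjp

i=3: add src[3]='j' → 'j'
i=5: add src[5]='p' → 'jp'
i=7: add src[1]='p' → 'jpp'
i=9: add src[3]='j' → 'jppj'
i=11: add src[5]='p' → 'jppjp'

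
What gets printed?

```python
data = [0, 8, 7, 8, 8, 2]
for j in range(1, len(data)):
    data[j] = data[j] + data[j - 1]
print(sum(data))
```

110

j=1: data[1] = 8+0 = 8 → [0, 8, 7, 8, 8, 2]
j=2: data[2] = 7+8 = 15 → [0, 8, 15, 8, 8, 2]
j=3: data[3] = 8+15 = 23 → [0, 8, 15, 23, 8, 2]
j=4: data[4] = 8+23 = 31 → [0, 8, 15, 23, 31, 2]
j=5: data[5] = 2+31 = 33 → [0, 8, 15, 23, 31, 33]
sum = 110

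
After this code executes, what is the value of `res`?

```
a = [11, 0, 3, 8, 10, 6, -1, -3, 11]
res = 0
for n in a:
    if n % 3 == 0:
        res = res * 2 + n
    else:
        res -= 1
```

n=11: not %3==0, res = 0-1 = -1
n=0: %3==0, res = (-1)*2+0 = -2
n=3: %3==0, res = (-2)*2+3 = -1
n=8: not %3==0, res = (-1)-1 = -2
n=10: not %3==0, res = (-2)-1 = -3
n=6: %3==0, res = (-3)*2+6 = 0
n=-1: not %3==0, res = 0-1 = -1
n=-3: %3==0, res = (-1)*2+(-3) = -5
n=11: not %3==0, res = (-5)-1 = -6

-6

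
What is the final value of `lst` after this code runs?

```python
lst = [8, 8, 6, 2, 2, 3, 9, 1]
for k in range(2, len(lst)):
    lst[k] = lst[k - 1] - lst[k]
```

k=2: lst[2] = 8-6 = 2 → [8, 8, 2, 2, 2, 3, 9, 1]
k=3: lst[3] = 2-2 = 0 → [8, 8, 2, 0, 2, 3, 9, 1]
k=4: lst[4] = 0-2 = -2 → [8, 8, 2, 0, -2, 3, 9, 1]
k=5: lst[5] = (-2)-3 = -5 → [8, 8, 2, 0, -2, -5, 9, 1]
k=6: lst[6] = (-5)-9 = -14 → [8, 8, 2, 0, -2, -5, -14, 1]
k=7: lst[7] = (-14)-1 = -15 → [8, 8, 2, 0, -2, -5, -14, -15]

[8, 8, 2, 0, -2, -5, -14, -15]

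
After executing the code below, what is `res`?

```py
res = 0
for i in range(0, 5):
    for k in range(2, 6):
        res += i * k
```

140

i=0,k=2: res = 0+0 = 0
i=0,k=3: res = 0+0 = 0
i=0,k=4: res = 0+0 = 0
i=0,k=5: res = 0+0 = 0
i=1,k=2: res = 0+2 = 2
i=1,k=3: res = 2+3 = 5
i=1,k=4: res = 5+4 = 9
i=1,k=5: res = 9+5 = 14
i=2,k=2: res = 14+4 = 18
i=2,k=3: res = 18+6 = 24
i=2,k=4: res = 24+8 = 32
i=2,k=5: res = 32+10 = 42
i=3,k=2: res = 42+6 = 48
i=3,k=3: res = 48+9 = 57
i=3,k=4: res = 57+12 = 69
i=3,k=5: res = 69+15 = 84
i=4,k=2: res = 84+8 = 92
i=4,k=3: res = 92+12 = 104
i=4,k=4: res = 104+16 = 120
i=4,k=5: res = 120+20 = 140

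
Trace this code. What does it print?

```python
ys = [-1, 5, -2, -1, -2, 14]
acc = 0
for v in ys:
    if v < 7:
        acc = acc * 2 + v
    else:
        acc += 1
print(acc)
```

13

v=-1: <7, acc = 0*2+(-1) = -1
v=5: <7, acc = (-1)*2+5 = 3
v=-2: <7, acc = 3*2+(-2) = 4
v=-1: <7, acc = 4*2+(-1) = 7
v=-2: <7, acc = 7*2+(-2) = 12
v=14: not <7, acc = 12+1 = 13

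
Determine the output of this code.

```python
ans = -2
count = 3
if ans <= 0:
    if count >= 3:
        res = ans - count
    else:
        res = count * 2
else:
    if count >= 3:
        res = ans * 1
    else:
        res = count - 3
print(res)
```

ans=-2, count=3
ans <= 0 is True; count >= 3 is True
→ res = ans - count = -5

-5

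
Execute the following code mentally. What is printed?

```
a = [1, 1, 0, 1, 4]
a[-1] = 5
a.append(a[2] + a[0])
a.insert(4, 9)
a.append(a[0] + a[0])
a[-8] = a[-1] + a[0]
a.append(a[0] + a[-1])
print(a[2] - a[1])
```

a[-1] = 5 → [1, 1, 0, 1, 5]
append a[2]+a[0] = 0+1 = 1 → [1, 1, 0, 1, 5, 1]
insert 9 at 4 → [1, 1, 0, 1, 9, 5, 1]
append a[0]+a[0] = 1+1 = 2 → [1, 1, 0, 1, 9, 5, 1, 2]
a[-8] = a[-1]+a[0] = 2+1 = 3 → [3, 1, 0, 1, 9, 5, 1, 2]
append a[0]+a[-1] = 3+2 = 5 → [3, 1, 0, 1, 9, 5, 1, 2, 5]
a[2]-a[1] = 0-1 = -1

-1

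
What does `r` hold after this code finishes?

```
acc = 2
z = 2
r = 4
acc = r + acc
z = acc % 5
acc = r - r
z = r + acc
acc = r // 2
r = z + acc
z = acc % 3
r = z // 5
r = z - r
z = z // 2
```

acc = 4+2 = 6
z = 6%5 = 1
acc = 4-4 = 0
z = 4+0 = 4
acc = 4//2 = 2
r = 4+2 = 6
z = 2%3 = 2
r = 2//5 = 0
r = 2-0 = 2
z = 2//2 = 1

2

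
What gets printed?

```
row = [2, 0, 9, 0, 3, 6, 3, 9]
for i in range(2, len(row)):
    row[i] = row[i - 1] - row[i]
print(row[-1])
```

i=2: row[2] = 0-9 = -9 → [2, 0, -9, 0, 3, 6, 3, 9]
i=3: row[3] = (-9)-0 = -9 → [2, 0, -9, -9, 3, 6, 3, 9]
i=4: row[4] = (-9)-3 = -12 → [2, 0, -9, -9, -12, 6, 3, 9]
i=5: row[5] = (-12)-6 = -18 → [2, 0, -9, -9, -12, -18, 3, 9]
i=6: row[6] = (-18)-3 = -21 → [2, 0, -9, -9, -12, -18, -21, 9]
i=7: row[7] = (-21)-9 = -30 → [2, 0, -9, -9, -12, -18, -21, -30]

-30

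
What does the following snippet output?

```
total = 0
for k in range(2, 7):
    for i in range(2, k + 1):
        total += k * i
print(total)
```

245

k=2,i=2: total = 0+4 = 4
k=3,i=2: total = 4+6 = 10
k=3,i=3: total = 10+9 = 19
k=4,i=2: total = 19+8 = 27
k=4,i=3: total = 27+12 = 39
k=4,i=4: total = 39+16 = 55
k=5,i=2: total = 55+10 = 65
k=5,i=3: total = 65+15 = 80
k=5,i=4: total = 80+20 = 100
k=5,i=5: total = 100+25 = 125
k=6,i=2: total = 125+12 = 137
k=6,i=3: total = 137+18 = 155
k=6,i=4: total = 155+24 = 179
k=6,i=5: total = 179+30 = 209
k=6,i=6: total = 209+36 = 245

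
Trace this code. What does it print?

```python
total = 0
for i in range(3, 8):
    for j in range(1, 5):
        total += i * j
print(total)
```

250

i=3,j=1: total = 0+3 = 3
i=3,j=2: total = 3+6 = 9
i=3,j=3: total = 9+9 = 18
i=3,j=4: total = 18+12 = 30
i=4,j=1: total = 30+4 = 34
i=4,j=2: total = 34+8 = 42
i=4,j=3: total = 42+12 = 54
i=4,j=4: total = 54+16 = 70
i=5,j=1: total = 70+5 = 75
i=5,j=2: total = 75+10 = 85
i=5,j=3: total = 85+15 = 100
i=5,j=4: total = 100+20 = 120
i=6,j=1: total = 120+6 = 126
i=6,j=2: total = 126+12 = 138
i=6,j=3: total = 138+18 = 156
i=6,j=4: total = 156+24 = 180
i=7,j=1: total = 180+7 = 187
i=7,j=2: total = 187+14 = 201
i=7,j=3: total = 201+21 = 222
i=7,j=4: total = 222+28 = 250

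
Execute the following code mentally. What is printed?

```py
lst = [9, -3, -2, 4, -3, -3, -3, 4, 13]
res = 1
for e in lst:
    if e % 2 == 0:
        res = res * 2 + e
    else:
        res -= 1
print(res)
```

-11

e=9: not even, res = 1-1 = 0
e=-3: not even, res = 0-1 = -1
e=-2: even, res = (-1)*2+(-2) = -4
e=4: even, res = (-4)*2+4 = -4
e=-3: not even, res = (-4)-1 = -5
e=-3: not even, res = (-5)-1 = -6
e=-3: not even, res = (-6)-1 = -7
e=4: even, res = (-7)*2+4 = -10
e=13: not even, res = (-10)-1 = -11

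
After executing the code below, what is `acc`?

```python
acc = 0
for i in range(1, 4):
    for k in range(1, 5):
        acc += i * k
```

60

i=1,k=1: acc = 0+1 = 1
i=1,k=2: acc = 1+2 = 3
i=1,k=3: acc = 3+3 = 6
i=1,k=4: acc = 6+4 = 10
i=2,k=1: acc = 10+2 = 12
i=2,k=2: acc = 12+4 = 16
i=2,k=3: acc = 16+6 = 22
i=2,k=4: acc = 22+8 = 30
i=3,k=1: acc = 30+3 = 33
i=3,k=2: acc = 33+6 = 39
i=3,k=3: acc = 39+9 = 48
i=3,k=4: acc = 48+12 = 60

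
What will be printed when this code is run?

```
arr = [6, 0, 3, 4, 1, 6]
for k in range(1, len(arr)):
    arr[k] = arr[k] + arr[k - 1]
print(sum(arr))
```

68

k=1: arr[1] = 0+6 = 6 → [6, 6, 3, 4, 1, 6]
k=2: arr[2] = 3+6 = 9 → [6, 6, 9, 4, 1, 6]
k=3: arr[3] = 4+9 = 13 → [6, 6, 9, 13, 1, 6]
k=4: arr[4] = 1+13 = 14 → [6, 6, 9, 13, 14, 6]
k=5: arr[5] = 6+14 = 20 → [6, 6, 9, 13, 14, 20]
sum = 68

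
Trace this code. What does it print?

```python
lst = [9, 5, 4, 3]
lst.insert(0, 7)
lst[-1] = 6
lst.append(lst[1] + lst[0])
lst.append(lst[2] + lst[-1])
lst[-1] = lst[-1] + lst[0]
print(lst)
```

insert 7 at 0 → [7, 9, 5, 4, 3]
lst[-1] = 6 → [7, 9, 5, 4, 6]
append lst[1]+lst[0] = 9+7 = 16 → [7, 9, 5, 4, 6, 16]
append lst[2]+lst[-1] = 5+16 = 21 → [7, 9, 5, 4, 6, 16, 21]
lst[-1] = lst[-1]+lst[0] = 21+7 = 28 → [7, 9, 5, 4, 6, 16, 28]

[7, 9, 5, 4, 6, 16, 28]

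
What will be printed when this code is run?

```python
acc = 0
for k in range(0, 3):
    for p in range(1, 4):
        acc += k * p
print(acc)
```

18

k=0,p=1: acc = 0+0 = 0
k=0,p=2: acc = 0+0 = 0
k=0,p=3: acc = 0+0 = 0
k=1,p=1: acc = 0+1 = 1
k=1,p=2: acc = 1+2 = 3
k=1,p=3: acc = 3+3 = 6
k=2,p=1: acc = 6+2 = 8
k=2,p=2: acc = 8+4 = 12
k=2,p=3: acc = 12+6 = 18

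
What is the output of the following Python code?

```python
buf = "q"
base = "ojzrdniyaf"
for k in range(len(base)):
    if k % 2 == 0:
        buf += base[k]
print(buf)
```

qozdia

k=0: add 'o' → 'qo'
k=1: skip
k=2: add 'z' → 'qoz'
k=3: skip
k=4: add 'd' → 'qozd'
k=5: skip
k=6: add 'i' → 'qozdi'
k=7: skip
k=8: add 'a' → 'qozdia'
k=9: skip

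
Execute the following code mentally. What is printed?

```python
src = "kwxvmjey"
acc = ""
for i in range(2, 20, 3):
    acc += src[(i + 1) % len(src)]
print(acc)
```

i=2: add src[3]='v' → 'v'
i=5: add src[6]='e' → 've'
i=8: add src[1]='w' → 'vew'
i=11: add src[4]='m' → 'vewm'
i=14: add src[7]='y' → 'vewmy'
i=17: add src[2]='x' → 'vewmyx'

vewmyx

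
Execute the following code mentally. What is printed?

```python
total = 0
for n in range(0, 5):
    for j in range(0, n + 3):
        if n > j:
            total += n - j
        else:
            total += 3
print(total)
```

n=0,j=0: not 0>0, total = 0+3 = 3
n=0,j=1: not 0>1, total = 3+3 = 6
n=0,j=2: not 0>2, total = 6+3 = 9
n=1,j=0: 1>0, total = 9+1 = 10
n=1,j=1: not 1>1, total = 10+3 = 13
n=1,j=2: not 1>2, total = 13+3 = 16
n=1,j=3: not 1>3, total = 16+3 = 19
n=2,j=0: 2>0, total = 19+2 = 21
n=2,j=1: 2>1, total = 21+1 = 22
n=2,j=2: not 2>2, total = 22+3 = 25
n=2,j=3: not 2>3, total = 25+3 = 28
n=2,j=4: not 2>4, total = 28+3 = 31
n=3,j=0: 3>0, total = 31+3 = 34
n=3,j=1: 3>1, total = 34+2 = 36
n=3,j=2: 3>2, total = 36+1 = 37
n=3,j=3: not 3>3, total = 37+3 = 40
n=3,j=4: not 3>4, total = 40+3 = 43
n=3,j=5: not 3>5, total = 43+3 = 46
n=4,j=0: 4>0, total = 46+4 = 50
n=4,j=1: 4>1, total = 50+3 = 53
n=4,j=2: 4>2, total = 53+2 = 55
n=4,j=3: 4>3, total = 55+1 = 56
n=4,j=4: not 4>4, total = 56+3 = 59
n=4,j=5: not 4>5, total = 59+3 = 62
n=4,j=6: not 4>6, total = 62+3 = 65

65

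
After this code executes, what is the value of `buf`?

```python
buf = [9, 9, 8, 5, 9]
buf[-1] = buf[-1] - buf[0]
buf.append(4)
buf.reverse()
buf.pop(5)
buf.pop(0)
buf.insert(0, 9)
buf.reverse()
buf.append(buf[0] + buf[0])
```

buf[-1] = buf[-1]-buf[0] = 9-9 = 0 → [9, 9, 8, 5, 0]
append 4 → [9, 9, 8, 5, 0, 4]
reverse → [4, 0, 5, 8, 9, 9]
pop(5) removes 9 → [4, 0, 5, 8, 9]
pop(0) removes 4 → [0, 5, 8, 9]
insert 9 at 0 → [9, 0, 5, 8, 9]
reverse → [9, 8, 5, 0, 9]
append buf[0]+buf[0] = 9+9 = 18 → [9, 8, 5, 0, 9, 18]

[9, 8, 5, 0, 9, 18]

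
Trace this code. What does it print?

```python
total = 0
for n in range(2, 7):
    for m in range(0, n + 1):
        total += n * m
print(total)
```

n=2,m=0: total = 0+0 = 0
n=2,m=1: total = 0+2 = 2
n=2,m=2: total = 2+4 = 6
n=3,m=0: total = 6+0 = 6
n=3,m=1: total = 6+3 = 9
n=3,m=2: total = 9+6 = 15
n=3,m=3: total = 15+9 = 24
n=4,m=0: total = 24+0 = 24
n=4,m=1: total = 24+4 = 28
n=4,m=2: total = 28+8 = 36
n=4,m=3: total = 36+12 = 48
n=4,m=4: total = 48+16 = 64
n=5,m=0: total = 64+0 = 64
n=5,m=1: total = 64+5 = 69
n=5,m=2: total = 69+10 = 79
n=5,m=3: total = 79+15 = 94
n=5,m=4: total = 94+20 = 114
n=5,m=5: total = 114+25 = 139
n=6,m=0: total = 139+0 = 139
n=6,m=1: total = 139+6 = 145
n=6,m=2: total = 145+12 = 157
n=6,m=3: total = 157+18 = 175
n=6,m=4: total = 175+24 = 199
n=6,m=5: total = 199+30 = 229
n=6,m=6: total = 229+36 = 265

265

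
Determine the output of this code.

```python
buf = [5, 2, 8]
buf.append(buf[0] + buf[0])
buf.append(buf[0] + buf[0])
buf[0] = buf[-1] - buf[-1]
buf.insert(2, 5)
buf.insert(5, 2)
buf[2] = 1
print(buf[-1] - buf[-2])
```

8

append buf[0]+buf[0] = 5+5 = 10 → [5, 2, 8, 10]
append buf[0]+buf[0] = 5+5 = 10 → [5, 2, 8, 10, 10]
buf[0] = buf[-1]-buf[-1] = 10-10 = 0 → [0, 2, 8, 10, 10]
insert 5 at 2 → [0, 2, 5, 8, 10, 10]
insert 2 at 5 → [0, 2, 5, 8, 10, 2, 10]
buf[2] = 1 → [0, 2, 1, 8, 10, 2, 10]
buf[-1]-buf[-2] = 10-2 = 8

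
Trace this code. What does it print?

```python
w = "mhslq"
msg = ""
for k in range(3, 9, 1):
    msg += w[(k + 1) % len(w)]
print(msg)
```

k=3: add w[4]='q' → 'q'
k=4: add w[0]='m' → 'qm'
k=5: add w[1]='h' → 'qmh'
k=6: add w[2]='s' → 'qmhs'
k=7: add w[3]='l' → 'qmhsl'
k=8: add w[4]='q' → 'qmhslq'

qmhslq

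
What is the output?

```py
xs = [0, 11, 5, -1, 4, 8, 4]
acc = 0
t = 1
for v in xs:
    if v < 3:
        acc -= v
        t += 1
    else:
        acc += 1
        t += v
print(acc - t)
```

-29

v=0: <3, acc = 0-0 = 0; t=2
v=11: not <3, acc = 0+1 = 1; t=13
v=5: not <3, acc = 1+1 = 2; t=18
v=-1: <3, acc = 2-(-1) = 3; t=19
v=4: not <3, acc = 3+1 = 4; t=23
v=8: not <3, acc = 4+1 = 5; t=31
v=4: not <3, acc = 5+1 = 6; t=35
acc-t = 6-35 = -29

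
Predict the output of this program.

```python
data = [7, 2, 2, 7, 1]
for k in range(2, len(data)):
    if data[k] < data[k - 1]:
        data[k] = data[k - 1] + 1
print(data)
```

[7, 2, 2, 7, 8]

k=2: 2>=2, unchanged → [7, 2, 2, 7, 1]
k=3: 7>=2, unchanged → [7, 2, 2, 7, 1]
k=4: 1<7, data[4] = 7+1 = 8 → [7, 2, 2, 7, 8]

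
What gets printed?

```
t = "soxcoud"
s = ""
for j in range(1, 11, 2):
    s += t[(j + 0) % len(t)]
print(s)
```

ocusx

j=1: add t[1]='o' → 'o'
j=3: add t[3]='c' → 'oc'
j=5: add t[5]='u' → 'ocu'
j=7: add t[0]='s' → 'ocus'
j=9: add t[2]='x' → 'ocusx'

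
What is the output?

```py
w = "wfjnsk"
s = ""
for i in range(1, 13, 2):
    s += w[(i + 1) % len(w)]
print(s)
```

i=1: add w[2]='j' → 'j'
i=3: add w[4]='s' → 'js'
i=5: add w[0]='w' → 'jsw'
i=7: add w[2]='j' → 'jswj'
i=9: add w[4]='s' → 'jswjs'
i=11: add w[0]='w' → 'jswjsw'

jswjsw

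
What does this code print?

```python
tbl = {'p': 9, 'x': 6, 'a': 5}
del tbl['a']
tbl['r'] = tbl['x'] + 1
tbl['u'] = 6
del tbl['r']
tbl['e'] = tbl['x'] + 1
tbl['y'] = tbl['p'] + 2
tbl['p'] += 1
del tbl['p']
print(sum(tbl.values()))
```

30

del 'a' → {'p': 9, 'x': 6}
tbl['r'] = tbl['x']+1 = 7 → {'p': 9, 'x': 6, 'r': 7}
tbl['u'] = 6 → {'p': 9, 'x': 6, 'r': 7, 'u': 6}
del 'r' → {'p': 9, 'x': 6, 'u': 6}
tbl['e'] = tbl['x']+1 = 7 → {'p': 9, 'x': 6, 'u': 6, 'e': 7}
tbl['y'] = tbl['p']+2 = 11 → {'p': 9, 'x': 6, 'u': 6, 'e': 7, 'y': 11}
tbl['p'] = 9+1 = 10 → {'p': 10, 'x': 6, 'u': 6, 'e': 7, 'y': 11}
del 'p' → {'x': 6, 'u': 6, 'e': 7, 'y': 11}
sum of values = 30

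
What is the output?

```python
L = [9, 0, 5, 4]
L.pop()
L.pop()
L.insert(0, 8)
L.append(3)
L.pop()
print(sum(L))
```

pop() removes 4 → [9, 0, 5]
pop() removes 5 → [9, 0]
insert 8 at 0 → [8, 9, 0]
append 3 → [8, 9, 0, 3]
pop() removes 3 → [8, 9, 0]
sum = 17

17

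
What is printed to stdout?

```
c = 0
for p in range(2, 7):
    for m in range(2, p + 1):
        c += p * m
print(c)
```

245

p=2,m=2: c = 0+4 = 4
p=3,m=2: c = 4+6 = 10
p=3,m=3: c = 10+9 = 19
p=4,m=2: c = 19+8 = 27
p=4,m=3: c = 27+12 = 39
p=4,m=4: c = 39+16 = 55
p=5,m=2: c = 55+10 = 65
p=5,m=3: c = 65+15 = 80
p=5,m=4: c = 80+20 = 100
p=5,m=5: c = 100+25 = 125
p=6,m=2: c = 125+12 = 137
p=6,m=3: c = 137+18 = 155
p=6,m=4: c = 155+24 = 179
p=6,m=5: c = 179+30 = 209
p=6,m=6: c = 209+36 = 245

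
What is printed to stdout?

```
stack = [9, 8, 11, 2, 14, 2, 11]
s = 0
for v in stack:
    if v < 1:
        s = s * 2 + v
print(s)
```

0

v=9: not <1
v=8: not <1
v=11: not <1
v=2: not <1
v=14: not <1
v=2: not <1
v=11: not <1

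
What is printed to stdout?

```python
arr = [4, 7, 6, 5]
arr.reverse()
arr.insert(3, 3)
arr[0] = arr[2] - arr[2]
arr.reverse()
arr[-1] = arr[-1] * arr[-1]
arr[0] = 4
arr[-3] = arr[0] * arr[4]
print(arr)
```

[4, 3, 0, 6, 0]

reverse → [5, 6, 7, 4]
insert 3 at 3 → [5, 6, 7, 3, 4]
arr[0] = arr[2]-arr[2] = 7-7 = 0 → [0, 6, 7, 3, 4]
reverse → [4, 3, 7, 6, 0]
arr[-1] = arr[-1]*arr[-1] = 0*0 = 0 → [4, 3, 7, 6, 0]
arr[0] = 4 → [4, 3, 7, 6, 0]
arr[-3] = arr[0]*arr[4] = 4*0 = 0 → [4, 3, 0, 6, 0]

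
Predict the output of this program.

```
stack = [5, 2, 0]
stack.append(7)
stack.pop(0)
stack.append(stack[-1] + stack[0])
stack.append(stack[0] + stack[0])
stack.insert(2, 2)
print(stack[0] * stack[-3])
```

14

append 7 → [5, 2, 0, 7]
pop(0) removes 5 → [2, 0, 7]
append stack[-1]+stack[0] = 7+2 = 9 → [2, 0, 7, 9]
append stack[0]+stack[0] = 2+2 = 4 → [2, 0, 7, 9, 4]
insert 2 at 2 → [2, 0, 2, 7, 9, 4]
stack[0]*stack[-3] = 2*7 = 14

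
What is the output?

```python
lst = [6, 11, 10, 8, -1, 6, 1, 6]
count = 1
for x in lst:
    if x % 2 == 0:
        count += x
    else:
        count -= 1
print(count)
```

34

x=6: even, count = 1+6 = 7
x=11: not even, count = 7-1 = 6
x=10: even, count = 6+10 = 16
x=8: even, count = 16+8 = 24
x=-1: not even, count = 24-1 = 23
x=6: even, count = 23+6 = 29
x=1: not even, count = 29-1 = 28
x=6: even, count = 28+6 = 34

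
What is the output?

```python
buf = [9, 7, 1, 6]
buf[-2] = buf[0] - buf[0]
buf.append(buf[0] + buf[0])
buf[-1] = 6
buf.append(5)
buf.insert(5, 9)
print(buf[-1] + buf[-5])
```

buf[-2] = buf[0]-buf[0] = 9-9 = 0 → [9, 7, 0, 6]
append buf[0]+buf[0] = 9+9 = 18 → [9, 7, 0, 6, 18]
buf[-1] = 6 → [9, 7, 0, 6, 6]
append 5 → [9, 7, 0, 6, 6, 5]
insert 9 at 5 → [9, 7, 0, 6, 6, 9, 5]
buf[-1]+buf[-5] = 5+0 = 5

5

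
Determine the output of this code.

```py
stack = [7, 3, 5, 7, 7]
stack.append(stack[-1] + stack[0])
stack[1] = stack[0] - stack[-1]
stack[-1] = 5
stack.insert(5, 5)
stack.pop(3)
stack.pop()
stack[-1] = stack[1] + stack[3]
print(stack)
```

append stack[-1]+stack[0] = 7+7 = 14 → [7, 3, 5, 7, 7, 14]
stack[1] = stack[0]-stack[-1] = 7-14 = -7 → [7, -7, 5, 7, 7, 14]
stack[-1] = 5 → [7, -7, 5, 7, 7, 5]
insert 5 at 5 → [7, -7, 5, 7, 7, 5, 5]
pop(3) removes 7 → [7, -7, 5, 7, 5, 5]
pop() removes 5 → [7, -7, 5, 7, 5]
stack[-1] = stack[1]+stack[3] = (-7)+7 = 0 → [7, -7, 5, 7, 0]

[7, -7, 5, 7, 0]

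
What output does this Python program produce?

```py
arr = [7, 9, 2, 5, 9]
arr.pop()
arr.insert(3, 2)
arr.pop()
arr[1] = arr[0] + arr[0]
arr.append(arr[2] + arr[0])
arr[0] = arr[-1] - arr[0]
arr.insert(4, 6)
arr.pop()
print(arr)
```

[2, 14, 2, 2, 6]

pop() removes 9 → [7, 9, 2, 5]
insert 2 at 3 → [7, 9, 2, 2, 5]
pop() removes 5 → [7, 9, 2, 2]
arr[1] = arr[0]+arr[0] = 7+7 = 14 → [7, 14, 2, 2]
append arr[2]+arr[0] = 2+7 = 9 → [7, 14, 2, 2, 9]
arr[0] = arr[-1]-arr[0] = 9-7 = 2 → [2, 14, 2, 2, 9]
insert 6 at 4 → [2, 14, 2, 2, 6, 9]
pop() removes 9 → [2, 14, 2, 2, 6]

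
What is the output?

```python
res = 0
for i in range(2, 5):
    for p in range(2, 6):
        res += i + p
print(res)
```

78

i=2,p=2: res = 0+4 = 4
i=2,p=3: res = 4+5 = 9
i=2,p=4: res = 9+6 = 15
i=2,p=5: res = 15+7 = 22
i=3,p=2: res = 22+5 = 27
i=3,p=3: res = 27+6 = 33
i=3,p=4: res = 33+7 = 40
i=3,p=5: res = 40+8 = 48
i=4,p=2: res = 48+6 = 54
i=4,p=3: res = 54+7 = 61
i=4,p=4: res = 61+8 = 69
i=4,p=5: res = 69+9 = 78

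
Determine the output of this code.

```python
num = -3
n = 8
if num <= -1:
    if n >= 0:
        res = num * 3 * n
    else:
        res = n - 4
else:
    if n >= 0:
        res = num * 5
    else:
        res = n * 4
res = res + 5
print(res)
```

num=-3, n=8
num <= -1 is True; n >= 0 is True
→ res = num * 3 * n = -72
res = (-72)+5 = -67

-67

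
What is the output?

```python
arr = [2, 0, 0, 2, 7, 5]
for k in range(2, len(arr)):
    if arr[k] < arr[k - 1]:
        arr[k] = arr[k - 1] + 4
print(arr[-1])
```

11

k=2: 0>=0, unchanged → [2, 0, 0, 2, 7, 5]
k=3: 2>=0, unchanged → [2, 0, 0, 2, 7, 5]
k=4: 7>=2, unchanged → [2, 0, 0, 2, 7, 5]
k=5: 5<7, arr[5] = 7+4 = 11 → [2, 0, 0, 2, 7, 11]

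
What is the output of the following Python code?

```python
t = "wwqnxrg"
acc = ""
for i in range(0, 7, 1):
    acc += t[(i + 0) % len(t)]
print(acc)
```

i=0: add t[0]='w' → 'w'
i=1: add t[1]='w' → 'ww'
i=2: add t[2]='q' → 'wwq'
i=3: add t[3]='n' → 'wwqn'
i=4: add t[4]='x' → 'wwqnx'
i=5: add t[5]='r' → 'wwqnxr'
i=6: add t[6]='g' → 'wwqnxrg'

wwqnxrg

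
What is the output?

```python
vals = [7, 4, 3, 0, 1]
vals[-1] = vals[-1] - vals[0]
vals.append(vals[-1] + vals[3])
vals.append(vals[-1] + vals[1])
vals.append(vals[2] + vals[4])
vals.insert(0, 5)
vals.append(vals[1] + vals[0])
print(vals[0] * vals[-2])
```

vals[-1] = vals[-1]-vals[0] = 1-7 = -6 → [7, 4, 3, 0, -6]
append vals[-1]+vals[3] = (-6)+0 = -6 → [7, 4, 3, 0, -6, -6]
append vals[-1]+vals[1] = (-6)+4 = -2 → [7, 4, 3, 0, -6, -6, -2]
append vals[2]+vals[4] = 3+(-6) = -3 → [7, 4, 3, 0, -6, -6, -2, -3]
insert 5 at 0 → [5, 7, 4, 3, 0, -6, -6, -2, -3]
append vals[1]+vals[0] = 7+5 = 12 → [5, 7, 4, 3, 0, -6, -6, -2, -3, 12]
vals[0]*vals[-2] = 5*(-3) = -15

-15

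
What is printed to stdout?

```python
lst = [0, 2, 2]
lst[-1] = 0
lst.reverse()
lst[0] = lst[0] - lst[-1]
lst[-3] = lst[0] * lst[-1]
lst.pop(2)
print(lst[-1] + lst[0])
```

lst[-1] = 0 → [0, 2, 0]
reverse → [0, 2, 0]
lst[0] = lst[0]-lst[-1] = 0-0 = 0 → [0, 2, 0]
lst[-3] = lst[0]*lst[-1] = 0*0 = 0 → [0, 2, 0]
pop(2) removes 0 → [0, 2]
lst[-1]+lst[0] = 2+0 = 2

2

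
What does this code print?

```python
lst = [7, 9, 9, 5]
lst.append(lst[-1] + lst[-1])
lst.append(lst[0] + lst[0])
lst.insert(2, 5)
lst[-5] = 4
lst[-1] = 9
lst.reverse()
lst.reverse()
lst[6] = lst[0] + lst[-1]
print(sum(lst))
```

append lst[-1]+lst[-1] = 5+5 = 10 → [7, 9, 9, 5, 10]
append lst[0]+lst[0] = 7+7 = 14 → [7, 9, 9, 5, 10, 14]
insert 5 at 2 → [7, 9, 5, 9, 5, 10, 14]
lst[-5] = 4 → [7, 9, 4, 9, 5, 10, 14]
lst[-1] = 9 → [7, 9, 4, 9, 5, 10, 9]
reverse → [9, 10, 5, 9, 4, 9, 7]
reverse → [7, 9, 4, 9, 5, 10, 9]
lst[6] = lst[0]+lst[-1] = 7+9 = 16 → [7, 9, 4, 9, 5, 10, 16]
sum = 60

60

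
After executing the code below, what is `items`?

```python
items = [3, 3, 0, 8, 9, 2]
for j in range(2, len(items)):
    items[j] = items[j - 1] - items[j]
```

j=2: items[2] = 3-0 = 3 → [3, 3, 3, 8, 9, 2]
j=3: items[3] = 3-8 = -5 → [3, 3, 3, -5, 9, 2]
j=4: items[4] = (-5)-9 = -14 → [3, 3, 3, -5, -14, 2]
j=5: items[5] = (-14)-2 = -16 → [3, 3, 3, -5, -14, -16]

[3, 3, 3, -5, -14, -16]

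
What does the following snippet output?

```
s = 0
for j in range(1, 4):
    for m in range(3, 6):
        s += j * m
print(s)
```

j=1,m=3: s = 0+3 = 3
j=1,m=4: s = 3+4 = 7
j=1,m=5: s = 7+5 = 12
j=2,m=3: s = 12+6 = 18
j=2,m=4: s = 18+8 = 26
j=2,m=5: s = 26+10 = 36
j=3,m=3: s = 36+9 = 45
j=3,m=4: s = 45+12 = 57
j=3,m=5: s = 57+15 = 72

72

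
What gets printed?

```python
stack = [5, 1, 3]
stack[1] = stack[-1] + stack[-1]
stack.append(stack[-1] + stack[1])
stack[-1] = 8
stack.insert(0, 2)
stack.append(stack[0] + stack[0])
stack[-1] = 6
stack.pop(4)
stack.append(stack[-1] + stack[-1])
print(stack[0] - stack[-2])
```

stack[1] = stack[-1]+stack[-1] = 3+3 = 6 → [5, 6, 3]
append stack[-1]+stack[1] = 3+6 = 9 → [5, 6, 3, 9]
stack[-1] = 8 → [5, 6, 3, 8]
insert 2 at 0 → [2, 5, 6, 3, 8]
append stack[0]+stack[0] = 2+2 = 4 → [2, 5, 6, 3, 8, 4]
stack[-1] = 6 → [2, 5, 6, 3, 8, 6]
pop(4) removes 8 → [2, 5, 6, 3, 6]
append stack[-1]+stack[-1] = 6+6 = 12 → [2, 5, 6, 3, 6, 12]
stack[0]-stack[-2] = 2-6 = -4

-4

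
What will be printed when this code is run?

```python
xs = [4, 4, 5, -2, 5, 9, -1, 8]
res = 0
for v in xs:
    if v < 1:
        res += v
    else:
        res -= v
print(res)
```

v=4: not <1, res = 0-4 = -4
v=4: not <1, res = (-4)-4 = -8
v=5: not <1, res = (-8)-5 = -13
v=-2: <1, res = (-13)+(-2) = -15
v=5: not <1, res = (-15)-5 = -20
v=9: not <1, res = (-20)-9 = -29
v=-1: <1, res = (-29)+(-1) = -30
v=8: not <1, res = (-30)-8 = -38

-38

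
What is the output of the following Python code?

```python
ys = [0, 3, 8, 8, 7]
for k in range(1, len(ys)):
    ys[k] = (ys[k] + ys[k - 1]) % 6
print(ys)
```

[0, 3, 5, 1, 2]

k=1: ys[1] = (3+0)%6 = 3 → [0, 3, 8, 8, 7]
k=2: ys[2] = (8+3)%6 = 5 → [0, 3, 5, 8, 7]
k=3: ys[3] = (8+5)%6 = 1 → [0, 3, 5, 1, 7]
k=4: ys[4] = (7+1)%6 = 2 → [0, 3, 5, 1, 2]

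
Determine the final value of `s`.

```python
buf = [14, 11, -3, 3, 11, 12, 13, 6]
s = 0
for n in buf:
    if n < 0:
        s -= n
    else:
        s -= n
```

n=14: not <0, s = 0-14 = -14
n=11: not <0, s = (-14)-11 = -25
n=-3: <0, s = (-25)-(-3) = -22
n=3: not <0, s = (-22)-3 = -25
n=11: not <0, s = (-25)-11 = -36
n=12: not <0, s = (-36)-12 = -48
n=13: not <0, s = (-48)-13 = -61
n=6: not <0, s = (-61)-6 = -67

-67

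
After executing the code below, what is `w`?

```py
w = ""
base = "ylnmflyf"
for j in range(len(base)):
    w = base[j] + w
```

j=0: prepend 'y' → 'y'
j=1: prepend 'l' → 'ly'
j=2: prepend 'n' → 'nly'
j=3: prepend 'm' → 'mnly'
j=4: prepend 'f' → 'fmnly'
j=5: prepend 'l' → 'lfmnly'
j=6: prepend 'y' → 'ylfmnly'
j=7: prepend 'f' → 'fylfmnly'

'fylfmnly'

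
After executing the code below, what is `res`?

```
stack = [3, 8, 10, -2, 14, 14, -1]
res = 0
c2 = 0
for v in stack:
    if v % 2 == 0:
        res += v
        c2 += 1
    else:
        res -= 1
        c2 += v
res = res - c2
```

35

v=3: not even, res = 0-1 = -1; c2=3
v=8: even, res = (-1)+8 = 7; c2=4
v=10: even, res = 7+10 = 17; c2=5
v=-2: even, res = 17+(-2) = 15; c2=6
v=14: even, res = 15+14 = 29; c2=7
v=14: even, res = 29+14 = 43; c2=8
v=-1: not even, res = 43-1 = 42; c2=7
res-c2 = 42-7 = 35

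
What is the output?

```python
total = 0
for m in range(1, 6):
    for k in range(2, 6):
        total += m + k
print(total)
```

m=1,k=2: total = 0+3 = 3
m=1,k=3: total = 3+4 = 7
m=1,k=4: total = 7+5 = 12
m=1,k=5: total = 12+6 = 18
m=2,k=2: total = 18+4 = 22
m=2,k=3: total = 22+5 = 27
m=2,k=4: total = 27+6 = 33
m=2,k=5: total = 33+7 = 40
m=3,k=2: total = 40+5 = 45
m=3,k=3: total = 45+6 = 51
m=3,k=4: total = 51+7 = 58
m=3,k=5: total = 58+8 = 66
m=4,k=2: total = 66+6 = 72
m=4,k=3: total = 72+7 = 79
m=4,k=4: total = 79+8 = 87
m=4,k=5: total = 87+9 = 96
m=5,k=2: total = 96+7 = 103
m=5,k=3: total = 103+8 = 111
m=5,k=4: total = 111+9 = 120
m=5,k=5: total = 120+10 = 130

130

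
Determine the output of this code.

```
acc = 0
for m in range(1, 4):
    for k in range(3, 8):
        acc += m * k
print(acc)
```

150

m=1,k=3: acc = 0+3 = 3
m=1,k=4: acc = 3+4 = 7
m=1,k=5: acc = 7+5 = 12
m=1,k=6: acc = 12+6 = 18
m=1,k=7: acc = 18+7 = 25
m=2,k=3: acc = 25+6 = 31
m=2,k=4: acc = 31+8 = 39
m=2,k=5: acc = 39+10 = 49
m=2,k=6: acc = 49+12 = 61
m=2,k=7: acc = 61+14 = 75
m=3,k=3: acc = 75+9 = 84
m=3,k=4: acc = 84+12 = 96
m=3,k=5: acc = 96+15 = 111
m=3,k=6: acc = 111+18 = 129
m=3,k=7: acc = 129+21 = 150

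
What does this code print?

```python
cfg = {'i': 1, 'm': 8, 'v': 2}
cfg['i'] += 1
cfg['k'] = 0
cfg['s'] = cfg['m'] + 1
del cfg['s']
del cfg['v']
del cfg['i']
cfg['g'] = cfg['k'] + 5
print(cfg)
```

cfg['i'] = 1+1 = 2 → {'i': 2, 'm': 8, 'v': 2}
cfg['k'] = 0 → {'i': 2, 'm': 8, 'v': 2, 'k': 0}
cfg['s'] = cfg['m']+1 = 9 → {'i': 2, 'm': 8, 'v': 2, 'k': 0, 's': 9}
del 's' → {'i': 2, 'm': 8, 'v': 2, 'k': 0}
del 'v' → {'i': 2, 'm': 8, 'k': 0}
del 'i' → {'m': 8, 'k': 0}
cfg['g'] = cfg['k']+5 = 5 → {'m': 8, 'k': 0, 'g': 5}

{'m': 8, 'k': 0, 'g': 5}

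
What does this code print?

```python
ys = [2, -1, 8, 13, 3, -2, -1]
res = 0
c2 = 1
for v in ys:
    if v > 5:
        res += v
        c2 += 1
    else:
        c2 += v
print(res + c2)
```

v=2: not >5; c2=3
v=-1: not >5; c2=2
v=8: >5, res = 0+8 = 8; c2=3
v=13: >5, res = 8+13 = 21; c2=4
v=3: not >5; c2=7
v=-2: not >5; c2=5
v=-1: not >5; c2=4
res+c2 = 21+4 = 25

25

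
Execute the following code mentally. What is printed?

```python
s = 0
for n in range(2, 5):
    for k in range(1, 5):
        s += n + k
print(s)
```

n=2,k=1: s = 0+3 = 3
n=2,k=2: s = 3+4 = 7
n=2,k=3: s = 7+5 = 12
n=2,k=4: s = 12+6 = 18
n=3,k=1: s = 18+4 = 22
n=3,k=2: s = 22+5 = 27
n=3,k=3: s = 27+6 = 33
n=3,k=4: s = 33+7 = 40
n=4,k=1: s = 40+5 = 45
n=4,k=2: s = 45+6 = 51
n=4,k=3: s = 51+7 = 58
n=4,k=4: s = 58+8 = 66

66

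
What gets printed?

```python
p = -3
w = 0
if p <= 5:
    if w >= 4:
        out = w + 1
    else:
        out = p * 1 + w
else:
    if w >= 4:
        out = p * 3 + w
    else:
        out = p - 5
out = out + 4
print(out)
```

1

p=-3, w=0
p <= 5 is True; w >= 4 is False
→ out = p * 1 + w = -3
out = (-3)+4 = 1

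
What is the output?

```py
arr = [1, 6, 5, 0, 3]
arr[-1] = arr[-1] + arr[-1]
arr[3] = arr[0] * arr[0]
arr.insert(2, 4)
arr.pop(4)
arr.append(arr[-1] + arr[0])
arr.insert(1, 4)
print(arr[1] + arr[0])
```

5

arr[-1] = arr[-1]+arr[-1] = 3+3 = 6 → [1, 6, 5, 0, 6]
arr[3] = arr[0]*arr[0] = 1*1 = 1 → [1, 6, 5, 1, 6]
insert 4 at 2 → [1, 6, 4, 5, 1, 6]
pop(4) removes 1 → [1, 6, 4, 5, 6]
append arr[-1]+arr[0] = 6+1 = 7 → [1, 6, 4, 5, 6, 7]
insert 4 at 1 → [1, 4, 6, 4, 5, 6, 7]
arr[1]+arr[0] = 4+1 = 5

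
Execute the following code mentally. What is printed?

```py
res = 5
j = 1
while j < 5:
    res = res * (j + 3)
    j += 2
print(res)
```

120

j=1: res = 5*4 = 20
j=3: res = 20*6 = 120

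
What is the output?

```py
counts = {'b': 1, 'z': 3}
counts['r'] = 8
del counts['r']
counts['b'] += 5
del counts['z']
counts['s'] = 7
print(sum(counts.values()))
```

13

counts['r'] = 8 → {'b': 1, 'z': 3, 'r': 8}
del 'r' → {'b': 1, 'z': 3}
counts['b'] = 1+5 = 6 → {'b': 6, 'z': 3}
del 'z' → {'b': 6}
counts['s'] = 7 → {'b': 6, 's': 7}
sum of values = 13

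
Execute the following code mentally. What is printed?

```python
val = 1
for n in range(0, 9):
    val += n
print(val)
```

n=0: val = 1+0 = 1
n=1: val = 1+1 = 2
n=2: val = 2+2 = 4
n=3: val = 4+3 = 7
n=4: val = 7+4 = 11
n=5: val = 11+5 = 16
n=6: val = 16+6 = 22
n=7: val = 22+7 = 29
n=8: val = 29+8 = 37

37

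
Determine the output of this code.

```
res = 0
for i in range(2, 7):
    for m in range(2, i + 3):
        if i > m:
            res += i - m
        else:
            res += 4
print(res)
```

i=2,m=2: not 2>2, res = 0+4 = 4
i=2,m=3: not 2>3, res = 4+4 = 8
i=2,m=4: not 2>4, res = 8+4 = 12
i=3,m=2: 3>2, res = 12+1 = 13
i=3,m=3: not 3>3, res = 13+4 = 17
i=3,m=4: not 3>4, res = 17+4 = 21
i=3,m=5: not 3>5, res = 21+4 = 25
i=4,m=2: 4>2, res = 25+2 = 27
i=4,m=3: 4>3, res = 27+1 = 28
i=4,m=4: not 4>4, res = 28+4 = 32
i=4,m=5: not 4>5, res = 32+4 = 36
i=4,m=6: not 4>6, res = 36+4 = 40
i=5,m=2: 5>2, res = 40+3 = 43
i=5,m=3: 5>3, res = 43+2 = 45
i=5,m=4: 5>4, res = 45+1 = 46
i=5,m=5: not 5>5, res = 46+4 = 50
i=5,m=6: not 5>6, res = 50+4 = 54
i=5,m=7: not 5>7, res = 54+4 = 58
i=6,m=2: 6>2, res = 58+4 = 62
i=6,m=3: 6>3, res = 62+3 = 65
i=6,m=4: 6>4, res = 65+2 = 67
i=6,m=5: 6>5, res = 67+1 = 68
i=6,m=6: not 6>6, res = 68+4 = 72
i=6,m=7: not 6>7, res = 72+4 = 76
i=6,m=8: not 6>8, res = 76+4 = 80

80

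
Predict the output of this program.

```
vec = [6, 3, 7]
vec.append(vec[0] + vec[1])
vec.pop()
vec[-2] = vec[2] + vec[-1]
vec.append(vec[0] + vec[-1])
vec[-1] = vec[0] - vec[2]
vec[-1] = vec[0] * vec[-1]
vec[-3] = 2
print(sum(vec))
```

append vec[0]+vec[1] = 6+3 = 9 → [6, 3, 7, 9]
pop() removes 9 → [6, 3, 7]
vec[-2] = vec[2]+vec[-1] = 7+7 = 14 → [6, 14, 7]
append vec[0]+vec[-1] = 6+7 = 13 → [6, 14, 7, 13]
vec[-1] = vec[0]-vec[2] = 6-7 = -1 → [6, 14, 7, -1]
vec[-1] = vec[0]*vec[-1] = 6*(-1) = -6 → [6, 14, 7, -6]
vec[-3] = 2 → [6, 2, 7, -6]
sum = 9

9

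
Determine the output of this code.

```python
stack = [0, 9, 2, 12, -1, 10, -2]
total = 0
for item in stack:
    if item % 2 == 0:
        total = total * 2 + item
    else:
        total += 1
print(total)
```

item=0: even, total = 0*2+0 = 0
item=9: not even, total = 0+1 = 1
item=2: even, total = 1*2+2 = 4
item=12: even, total = 4*2+12 = 20
item=-1: not even, total = 20+1 = 21
item=10: even, total = 21*2+10 = 52
item=-2: even, total = 52*2+(-2) = 102

102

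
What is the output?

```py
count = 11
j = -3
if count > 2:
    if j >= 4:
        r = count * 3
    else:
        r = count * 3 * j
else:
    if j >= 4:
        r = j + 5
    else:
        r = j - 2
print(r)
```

count=11, j=-3
count > 2 is True; j >= 4 is False
→ r = count * 3 * j = -99

-99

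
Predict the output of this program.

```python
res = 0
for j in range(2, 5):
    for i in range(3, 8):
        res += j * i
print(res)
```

225

j=2,i=3: res = 0+6 = 6
j=2,i=4: res = 6+8 = 14
j=2,i=5: res = 14+10 = 24
j=2,i=6: res = 24+12 = 36
j=2,i=7: res = 36+14 = 50
j=3,i=3: res = 50+9 = 59
j=3,i=4: res = 59+12 = 71
j=3,i=5: res = 71+15 = 86
j=3,i=6: res = 86+18 = 104
j=3,i=7: res = 104+21 = 125
j=4,i=3: res = 125+12 = 137
j=4,i=4: res = 137+16 = 153
j=4,i=5: res = 153+20 = 173
j=4,i=6: res = 173+24 = 197
j=4,i=7: res = 197+28 = 225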